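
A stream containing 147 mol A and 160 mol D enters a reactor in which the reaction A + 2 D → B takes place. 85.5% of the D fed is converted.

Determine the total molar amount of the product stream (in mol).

170 mol

D reacted = 0.855 × 160 = 136.8 mol; ν_D = −2, so ξ = 136.8/2 = 68.4 mol.
Outlet amounts (n = n₀ + ν ξ):
  A: 147 − 1(68.4) = 78.6
  D: 160 − 2(68.4) = 23.2
  B: 0 + 1(68.4) = 68.4
Total out = 78.6 + 23.2 + 68.4 = 170.2 mol.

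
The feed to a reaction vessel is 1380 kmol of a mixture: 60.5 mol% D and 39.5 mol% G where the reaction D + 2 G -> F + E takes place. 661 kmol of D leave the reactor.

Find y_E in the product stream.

0.144

For D: n = n₀ − 1ξ → 661 = 834.9 − 1ξ, giving ξ = 173.9 kmol.
Outlet amounts (n = n₀ + ν ξ):
  D: 834.9 − 1(173.9) = 661
  G: 545.1 − 2(173.9) = 197.3
  F: 0 + 1(173.9) = 173.9
  E: 0 + 1(173.9) = 173.9
Total out = 1206 kmol; y_E = 173.9 / 1206 = 0.1442.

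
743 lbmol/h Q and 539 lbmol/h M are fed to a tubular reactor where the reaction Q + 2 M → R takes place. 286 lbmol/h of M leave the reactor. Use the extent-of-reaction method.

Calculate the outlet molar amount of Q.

For M: n = n₀ − 2ξ → 286 = 539 − 2ξ, giving ξ = 126.5 lbmol/h.
Outlet amounts (n = n₀ + ν ξ):
  Q: 743 − 1(126.5) = 616.5
  M: 539 − 2(126.5) = 286
  R: 0 + 1(126.5) = 126.5

616 lbmol/h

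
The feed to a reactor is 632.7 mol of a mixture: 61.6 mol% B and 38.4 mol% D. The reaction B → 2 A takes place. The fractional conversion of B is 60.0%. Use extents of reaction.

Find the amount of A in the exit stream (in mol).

B reacted = 0.6 × 389.7 = 233.8 mol; ν_B = −1, so ξ = 233.8/1 = 233.8 mol.
Outlet amounts (n = n₀ + ν ξ):
  B: 389.7 − 1(233.8) = 155.9
  A: 0 + 2(233.8) = 467.7
  D: 243 (inert)

468 mol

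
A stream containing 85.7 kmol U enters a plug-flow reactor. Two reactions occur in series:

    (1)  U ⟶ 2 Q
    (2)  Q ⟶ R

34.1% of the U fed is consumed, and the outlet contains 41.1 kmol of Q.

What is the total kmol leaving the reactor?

115 kmol

Conversion of U: U consumed = 1ξ₁ = 0.341 × 85.7 → ξ₁ = 29.22 kmol.
Q balance: n_Q = 0 + 2ξ₁ − 1ξ₂ = 41.1 → ξ₂ = (2·29.22 − 41.1)/1 = 17.35 kmol.
Outlet amounts (n = n₀ + Σ ν·ξ):
  U: 85.7 − 1(29.22) = 56.48
  Q: 0 + 2(29.22) − 1(17.35) = 41.1
  R: 0 + 1(17.35) = 17.35
Total out = 56.48 + 41.1 + 17.35 = 114.9 kmol.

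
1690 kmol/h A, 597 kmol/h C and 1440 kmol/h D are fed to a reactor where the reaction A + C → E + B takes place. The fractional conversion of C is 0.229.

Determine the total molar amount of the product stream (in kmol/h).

C reacted = 0.229 × 597 = 136.7 kmol/h; ν_C = −1, so ξ = 136.7/1 = 136.7 kmol/h.
Outlet amounts (n = n₀ + ν ξ):
  A: 1690 − 1(136.7) = 1553
  C: 597 − 1(136.7) = 460.3
  E: 0 + 1(136.7) = 136.7
  B: 0 + 1(136.7) = 136.7
  D: 1440 (inert)
Total out = 1553 + 460.3 + 136.7 + 136.7 + 1440 = 3727 kmol/h.

3730 kmol/h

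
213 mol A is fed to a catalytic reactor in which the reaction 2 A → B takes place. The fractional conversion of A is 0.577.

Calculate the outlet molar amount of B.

A reacted = 0.577 × 213 = 122.9 mol; ν_A = −2, so ξ = 122.9/2 = 61.45 mol.
Outlet amounts (n = n₀ + ν ξ):
  A: 213 − 2(61.45) = 90.1
  B: 0 + 1(61.45) = 61.45

61.5 mol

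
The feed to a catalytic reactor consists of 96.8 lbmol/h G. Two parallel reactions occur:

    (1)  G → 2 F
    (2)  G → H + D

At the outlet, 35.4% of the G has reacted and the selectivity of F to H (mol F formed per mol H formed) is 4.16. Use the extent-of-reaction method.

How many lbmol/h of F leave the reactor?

46.3 lbmol/h

Conversion of G: G consumed = 0.354 × 96.8 = 34.27 lbmol/h = 1ξ₁ + 1ξ₂.
Selectivity: 2ξ₁ / (1ξ₂) = 4.16 → ξ₁ = 2.08 ξ₂.
Substitute: (1·2.08 + 1) ξ₂ = 34.27 → ξ₂ = 11.13 lbmol/h, ξ₁ = 23.14 lbmol/h.
Outlet amounts (n = n₀ + Σ ν·ξ):
  G: 96.8 − 1(23.14) − 1(11.13) = 62.53
  F: 0 + 2(23.14) = 46.28
  H: 0 + 1(11.13) = 11.13
  D: 0 + 1(11.13) = 11.13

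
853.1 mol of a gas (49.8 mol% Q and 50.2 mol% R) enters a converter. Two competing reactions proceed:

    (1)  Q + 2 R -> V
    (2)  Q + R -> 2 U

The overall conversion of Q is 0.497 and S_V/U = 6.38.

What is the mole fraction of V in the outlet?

0.424

Conversion of Q: Q consumed = 0.497 × 424.8 = 211.1 mol = 1ξ₁ + 1ξ₂.
Selectivity: 1ξ₁ / (2ξ₂) = 6.38 → ξ₁ = 12.76 ξ₂.
Substitute: (1·12.76 + 1) ξ₂ = 211.1 → ξ₂ = 15.35 mol, ξ₁ = 195.8 mol.
Outlet amounts (n = n₀ + Σ ν·ξ):
  Q: 424.8 − 1(195.8) − 1(15.35) = 213.7
  R: 428.3 − 2(195.8) − 1(15.35) = 21.31
  V: 0 + 1(195.8) = 195.8
  U: 0 + 2(15.35) = 30.69
Total out = 461.5 mol; y_V = 195.8 / 461.5 = 0.4243.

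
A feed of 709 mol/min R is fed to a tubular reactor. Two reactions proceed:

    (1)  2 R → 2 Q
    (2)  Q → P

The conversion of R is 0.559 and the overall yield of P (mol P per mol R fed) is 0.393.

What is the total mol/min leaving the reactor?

709 mol/min

Conversion of R: R consumed = 2ξ₁ = 0.559 × 709 → ξ₁ = 198.2 mol/min.
Yield of P: 1ξ₂ / 709 = 0.393 → ξ₂ = 278.6 mol/min.
Outlet amounts (n = n₀ + Σ ν·ξ):
  R: 709 − 2(198.2) = 312.7
  Q: 0 + 2(198.2) − 1(278.6) = 117.7
  P: 0 + 1(278.6) = 278.6
Total out = 312.7 + 117.7 + 278.6 = 709 mol/min.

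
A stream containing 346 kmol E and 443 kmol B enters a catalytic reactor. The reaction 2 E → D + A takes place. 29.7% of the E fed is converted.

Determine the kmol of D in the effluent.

E reacted = 0.297 × 346 = 102.8 kmol; ν_E = −2, so ξ = 102.8/2 = 51.38 kmol.
Outlet amounts (n = n₀ + ν ξ):
  E: 346 − 2(51.38) = 243.2
  D: 0 + 1(51.38) = 51.38
  A: 0 + 1(51.38) = 51.38
  B: 443 (inert)

51.4 kmol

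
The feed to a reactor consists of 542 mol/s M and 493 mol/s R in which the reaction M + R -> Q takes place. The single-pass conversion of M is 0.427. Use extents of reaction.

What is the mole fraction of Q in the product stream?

M reacted = 0.427 × 542 = 231.4 mol/s; ν_M = −1, so ξ = 231.4/1 = 231.4 mol/s.
Outlet amounts (n = n₀ + ν ξ):
  M: 542 − 1(231.4) = 310.6
  R: 493 − 1(231.4) = 261.6
  Q: 0 + 1(231.4) = 231.4
Total out = 803.6 mol/s; y_Q = 231.4 / 803.6 = 0.288.

0.288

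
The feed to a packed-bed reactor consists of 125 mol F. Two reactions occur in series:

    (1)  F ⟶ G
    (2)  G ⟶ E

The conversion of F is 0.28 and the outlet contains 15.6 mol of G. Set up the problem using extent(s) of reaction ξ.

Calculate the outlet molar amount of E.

Conversion of F: F consumed = 1ξ₁ = 0.28 × 125 → ξ₁ = 35 mol.
G balance: n_G = 0 + 1ξ₁ − 1ξ₂ = 15.6 → ξ₂ = (1·35 − 15.6)/1 = 19.4 mol.
Outlet amounts (n = n₀ + Σ ν·ξ):
  F: 125 − 1(35) = 90
  G: 0 + 1(35) − 1(19.4) = 15.6
  E: 0 + 1(19.4) = 19.4

19.4 mol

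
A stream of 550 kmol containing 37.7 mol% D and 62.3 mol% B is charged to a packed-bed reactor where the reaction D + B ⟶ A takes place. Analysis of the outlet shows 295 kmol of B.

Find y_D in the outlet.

For B: n = n₀ − 1ξ → 295 = 342.6 − 1ξ, giving ξ = 47.65 kmol.
Outlet amounts (n = n₀ + ν ξ):
  D: 207.3 − 1(47.65) = 159.7
  B: 342.6 − 1(47.65) = 295
  A: 0 + 1(47.65) = 47.65
Total out = 502.4 kmol; y_D = 159.7 / 502.4 = 0.3179.

0.318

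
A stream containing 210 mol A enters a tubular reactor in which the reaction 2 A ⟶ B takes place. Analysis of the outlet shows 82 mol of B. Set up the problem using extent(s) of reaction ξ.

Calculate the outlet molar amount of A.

For B: n = n₀ + 1ξ → 82 = 0 + 1ξ, giving ξ = 82 mol.
Outlet amounts (n = n₀ + ν ξ):
  A: 210 − 2(82) = 46
  B: 0 + 1(82) = 82

46 mol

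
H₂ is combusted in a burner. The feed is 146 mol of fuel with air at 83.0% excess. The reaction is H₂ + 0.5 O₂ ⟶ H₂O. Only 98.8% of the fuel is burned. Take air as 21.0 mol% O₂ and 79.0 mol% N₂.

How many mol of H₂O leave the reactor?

144 mol

Stoichiometric O₂ = 0.5 × 146 = 73 mol; O₂ fed = 73 × 1.830 = 133.6 mol.
N₂ fed = 133.6 × 79/21 = 502.6 mol.
Fuel reacted = 0.988 × 146 → ξ = 144.2 mol.
Outlet (n = n₀ + ν ξ):
  H₂: 146 − 1(144.2) = 1.752
  O₂: 133.6 − 0.5(144.2) = 61.47
  N₂: 502.6 (inert)
  H₂O: 0 + 1(144.2) = 144.2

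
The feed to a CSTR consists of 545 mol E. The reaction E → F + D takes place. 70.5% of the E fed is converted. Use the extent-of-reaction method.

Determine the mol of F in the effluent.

E reacted = 0.705 × 545 = 384.2 mol; ν_E = −1, so ξ = 384.2/1 = 384.2 mol.
Outlet amounts (n = n₀ + ν ξ):
  E: 545 − 1(384.2) = 160.8
  F: 0 + 1(384.2) = 384.2
  D: 0 + 1(384.2) = 384.2

384 mol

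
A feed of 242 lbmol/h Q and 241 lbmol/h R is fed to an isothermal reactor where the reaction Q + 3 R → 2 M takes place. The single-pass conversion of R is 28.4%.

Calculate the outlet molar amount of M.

R reacted = 0.284 × 241 = 68.44 lbmol/h; ν_R = −3, so ξ = 68.44/3 = 22.81 lbmol/h.
Outlet amounts (n = n₀ + ν ξ):
  Q: 242 − 1(22.81) = 219.2
  R: 241 − 3(22.81) = 172.6
  M: 0 + 2(22.81) = 45.63

45.6 lbmol/h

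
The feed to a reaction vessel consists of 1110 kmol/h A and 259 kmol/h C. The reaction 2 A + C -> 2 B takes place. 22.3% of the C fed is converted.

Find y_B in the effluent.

C reacted = 0.223 × 259 = 57.76 kmol/h; ν_C = −1, so ξ = 57.76/1 = 57.76 kmol/h.
Outlet amounts (n = n₀ + ν ξ):
  A: 1110 − 2(57.76) = 994.5
  C: 259 − 1(57.76) = 201.2
  B: 0 + 2(57.76) = 115.5
Total out = 1311 kmol/h; y_B = 115.5 / 1311 = 0.0881.

0.0881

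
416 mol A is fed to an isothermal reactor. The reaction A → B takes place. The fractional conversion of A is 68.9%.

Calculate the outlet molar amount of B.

A reacted = 0.689 × 416 = 286.6 mol; ν_A = −1, so ξ = 286.6/1 = 286.6 mol.
Outlet amounts (n = n₀ + ν ξ):
  A: 416 − 1(286.6) = 129.4
  B: 0 + 1(286.6) = 286.6

287 mol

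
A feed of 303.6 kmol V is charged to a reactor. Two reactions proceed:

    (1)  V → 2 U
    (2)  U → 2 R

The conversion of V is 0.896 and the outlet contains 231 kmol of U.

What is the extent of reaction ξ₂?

ξ₂ = 313 kmol

Conversion of V: V consumed = 1ξ₁ = 0.896 × 303.6 → ξ₁ = 272 kmol.
U balance: n_U = 0 + 2ξ₁ − 1ξ₂ = 231 → ξ₂ = (2·272 − 231)/1 = 313.1 kmol.
Outlet amounts (n = n₀ + Σ ν·ξ):
  V: 303.6 − 1(272) = 31.57
  U: 0 + 2(272) − 1(313.1) = 231
  R: 0 + 2(313.1) = 626.1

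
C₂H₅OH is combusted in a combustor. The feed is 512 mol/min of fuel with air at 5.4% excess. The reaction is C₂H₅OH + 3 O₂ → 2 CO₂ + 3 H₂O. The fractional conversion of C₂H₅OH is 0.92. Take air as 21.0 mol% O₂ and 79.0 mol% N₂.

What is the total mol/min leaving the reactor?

Stoichiometric O₂ = 3 × 512 = 1536 mol/min; O₂ fed = 1536 × 1.054 = 1619 mol/min.
N₂ fed = 1619 × 79/21 = 6090 mol/min.
Fuel reacted = 0.92 × 512 → ξ = 471 mol/min.
Outlet (n = n₀ + ν ξ):
  C₂H₅OH: 512 − 1(471) = 40.96
  O₂: 1619 − 3(471) = 205.8
  N₂: 6090 (inert)
  CO₂: 0 + 2(471) = 942.1
  H₂O: 0 + 3(471) = 1413
Total out = 40.96 + 205.8 + 6090 + 942.1 + 1413 = 8692 mol/min.

8690 mol/min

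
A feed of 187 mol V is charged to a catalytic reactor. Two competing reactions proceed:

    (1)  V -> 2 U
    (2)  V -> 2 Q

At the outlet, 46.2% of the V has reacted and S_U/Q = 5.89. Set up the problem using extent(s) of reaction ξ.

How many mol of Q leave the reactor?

25.1 mol

Conversion of V: V consumed = 0.462 × 187 = 86.39 mol = 1ξ₁ + 1ξ₂.
Selectivity: 2ξ₁ / (2ξ₂) = 5.89 → ξ₁ = 5.89 ξ₂.
Substitute: (1·5.89 + 1) ξ₂ = 86.39 → ξ₂ = 12.54 mol, ξ₁ = 73.85 mol.
Outlet amounts (n = n₀ + Σ ν·ξ):
  V: 187 − 1(73.85) − 1(12.54) = 100.6
  U: 0 + 2(73.85) = 147.7
  Q: 0 + 2(12.54) = 25.08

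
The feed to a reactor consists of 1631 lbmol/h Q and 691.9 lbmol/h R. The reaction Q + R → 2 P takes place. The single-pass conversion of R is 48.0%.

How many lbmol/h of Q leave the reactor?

1300 lbmol/h

R reacted = 0.48 × 691.9 = 332.1 lbmol/h; ν_R = −1, so ξ = 332.1/1 = 332.1 lbmol/h.
Outlet amounts (n = n₀ + ν ξ):
  Q: 1631 − 1(332.1) = 1299
  R: 691.9 − 1(332.1) = 359.8
  P: 0 + 2(332.1) = 664.2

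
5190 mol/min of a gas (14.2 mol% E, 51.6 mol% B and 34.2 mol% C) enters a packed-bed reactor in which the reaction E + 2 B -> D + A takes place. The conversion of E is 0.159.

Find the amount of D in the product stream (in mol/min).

117 mol/min

E reacted = 0.159 × 737 = 117.2 mol/min; ν_E = −1, so ξ = 117.2/1 = 117.2 mol/min.
Outlet amounts (n = n₀ + ν ξ):
  E: 737 − 1(117.2) = 619.8
  B: 2678 − 2(117.2) = 2444
  D: 0 + 1(117.2) = 117.2
  A: 0 + 1(117.2) = 117.2
  C: 1775 (inert)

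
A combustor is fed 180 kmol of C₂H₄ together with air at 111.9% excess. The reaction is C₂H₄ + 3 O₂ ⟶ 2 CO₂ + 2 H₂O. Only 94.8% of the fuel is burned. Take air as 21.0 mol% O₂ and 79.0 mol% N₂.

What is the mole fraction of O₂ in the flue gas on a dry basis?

0.12

Stoichiometric O₂ = 3 × 180 = 540 kmol; O₂ fed = 540 × 2.119 = 1144 kmol.
N₂ fed = 1144 × 79/21 = 4305 kmol.
Fuel reacted = 0.948 × 180 → ξ = 170.6 kmol.
Outlet (n = n₀ + ν ξ):
  C₂H₄: 180 − 1(170.6) = 9.36
  O₂: 1144 − 3(170.6) = 632.3
  N₂: 4305 (inert)
  CO₂: 0 + 2(170.6) = 341.3
  H₂O: 0 + 2(170.6) = 341.3
Dry total = 5288 kmol; y_O₂ (dry) = 632.3 / 5288 = 0.1196.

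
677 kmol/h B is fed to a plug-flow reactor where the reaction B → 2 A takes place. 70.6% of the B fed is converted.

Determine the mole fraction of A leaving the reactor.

0.828

B reacted = 0.706 × 677 = 478 kmol/h; ν_B = −1, so ξ = 478/1 = 478 kmol/h.
Outlet amounts (n = n₀ + ν ξ):
  B: 677 − 1(478) = 199
  A: 0 + 2(478) = 955.9
Total out = 1155 kmol/h; y_A = 955.9 / 1155 = 0.8277.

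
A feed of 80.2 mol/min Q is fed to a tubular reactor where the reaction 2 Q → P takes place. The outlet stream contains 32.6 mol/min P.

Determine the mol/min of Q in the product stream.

15 mol/min

For P: n = n₀ + 1ξ → 32.6 = 0 + 1ξ, giving ξ = 32.6 mol/min.
Outlet amounts (n = n₀ + ν ξ):
  Q: 80.2 − 2(32.6) = 15
  P: 0 + 1(32.6) = 32.6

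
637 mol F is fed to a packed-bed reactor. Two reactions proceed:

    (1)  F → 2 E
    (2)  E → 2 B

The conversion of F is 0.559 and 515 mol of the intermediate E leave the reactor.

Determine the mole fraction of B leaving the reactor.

0.331

Conversion of F: F consumed = 1ξ₁ = 0.559 × 637 → ξ₁ = 356.1 mol.
E balance: n_E = 0 + 2ξ₁ − 1ξ₂ = 515 → ξ₂ = (2·356.1 − 515)/1 = 197.2 mol.
Outlet amounts (n = n₀ + Σ ν·ξ):
  F: 637 − 1(356.1) = 280.9
  E: 0 + 2(356.1) − 1(197.2) = 515
  B: 0 + 2(197.2) = 394.3
Total out = 1190 mol; y_B = 394.3 / 1190 = 0.3313.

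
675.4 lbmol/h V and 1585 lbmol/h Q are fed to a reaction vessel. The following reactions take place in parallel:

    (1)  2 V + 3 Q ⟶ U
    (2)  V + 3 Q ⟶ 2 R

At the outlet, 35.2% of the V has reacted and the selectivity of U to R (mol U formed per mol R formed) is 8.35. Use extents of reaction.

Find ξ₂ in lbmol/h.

Conversion of V: V consumed = 0.352 × 675.4 = 237.7 lbmol/h = 2ξ₁ + 1ξ₂.
Selectivity: 1ξ₁ / (2ξ₂) = 8.35 → ξ₁ = 16.7 ξ₂.
Substitute: (2·16.7 + 1) ξ₂ = 237.7 → ξ₂ = 6.911 lbmol/h, ξ₁ = 115.4 lbmol/h.
Outlet amounts (n = n₀ + Σ ν·ξ):
  V: 675.4 − 2(115.4) − 1(6.911) = 437.7
  Q: 1585 − 3(115.4) − 3(6.911) = 1218
  U: 0 + 1(115.4) = 115.4
  R: 0 + 2(6.911) = 13.82

ξ₂ = 6.91 lbmol/h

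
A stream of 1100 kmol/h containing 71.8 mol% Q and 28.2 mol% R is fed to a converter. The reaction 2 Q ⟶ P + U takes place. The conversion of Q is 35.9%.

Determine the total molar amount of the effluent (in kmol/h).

Q reacted = 0.359 × 789.8 = 283.5 kmol/h; ν_Q = −2, so ξ = 283.5/2 = 141.8 kmol/h.
Outlet amounts (n = n₀ + ν ξ):
  Q: 789.8 − 2(141.8) = 506.3
  P: 0 + 1(141.8) = 141.8
  U: 0 + 1(141.8) = 141.8
  R: 310.2 (inert)
Total out = 506.3 + 141.8 + 141.8 + 310.2 = 1100 kmol/h.

1100 kmol/h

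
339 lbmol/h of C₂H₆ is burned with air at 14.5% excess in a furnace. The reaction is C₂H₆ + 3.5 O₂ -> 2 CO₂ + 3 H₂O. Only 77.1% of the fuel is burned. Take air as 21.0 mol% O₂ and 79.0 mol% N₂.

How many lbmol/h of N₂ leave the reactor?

5110 lbmol/h

Stoichiometric O₂ = 3.5 × 339 = 1186 lbmol/h; O₂ fed = 1186 × 1.145 = 1359 lbmol/h.
N₂ fed = 1359 × 79/21 = 5111 lbmol/h.
Fuel reacted = 0.771 × 339 → ξ = 261.4 lbmol/h.
Outlet (n = n₀ + ν ξ):
  C₂H₆: 339 − 1(261.4) = 77.63
  O₂: 1359 − 3.5(261.4) = 443.8
  N₂: 5111 (inert)
  CO₂: 0 + 2(261.4) = 522.7
  H₂O: 0 + 3(261.4) = 784.1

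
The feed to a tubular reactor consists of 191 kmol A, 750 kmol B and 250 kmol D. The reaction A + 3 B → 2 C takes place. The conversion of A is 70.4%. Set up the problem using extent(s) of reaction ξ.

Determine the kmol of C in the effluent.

A reacted = 0.704 × 191 = 134.5 kmol; ν_A = −1, so ξ = 134.5/1 = 134.5 kmol.
Outlet amounts (n = n₀ + ν ξ):
  A: 191 − 1(134.5) = 56.54
  B: 750 − 3(134.5) = 346.6
  C: 0 + 2(134.5) = 268.9
  D: 250 (inert)

269 kmol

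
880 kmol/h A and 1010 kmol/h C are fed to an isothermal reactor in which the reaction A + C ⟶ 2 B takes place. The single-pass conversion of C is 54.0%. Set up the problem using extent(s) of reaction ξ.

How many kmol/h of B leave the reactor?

1090 kmol/h

C reacted = 0.54 × 1010 = 545.4 kmol/h; ν_C = −1, so ξ = 545.4/1 = 545.4 kmol/h.
Outlet amounts (n = n₀ + ν ξ):
  A: 880 − 1(545.4) = 334.6
  C: 1010 − 1(545.4) = 464.6
  B: 0 + 2(545.4) = 1091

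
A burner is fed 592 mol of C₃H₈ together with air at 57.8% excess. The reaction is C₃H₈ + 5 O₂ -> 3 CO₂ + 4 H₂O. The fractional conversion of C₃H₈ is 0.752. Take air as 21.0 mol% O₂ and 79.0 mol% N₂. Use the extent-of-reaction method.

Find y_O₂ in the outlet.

Stoichiometric O₂ = 5 × 592 = 2960 mol; O₂ fed = 2960 × 1.578 = 4671 mol.
N₂ fed = 4671 × 79/21 = 17570 mol.
Fuel reacted = 0.752 × 592 → ξ = 445.2 mol.
Outlet (n = n₀ + ν ξ):
  C₃H₈: 592 − 1(445.2) = 146.8
  O₂: 4671 − 5(445.2) = 2445
  N₂: 17570 (inert)
  CO₂: 0 + 3(445.2) = 1336
  H₂O: 0 + 4(445.2) = 1781
Total out = 23280 mol; y_O₂ = 2445 / 23280 = 0.105.

0.105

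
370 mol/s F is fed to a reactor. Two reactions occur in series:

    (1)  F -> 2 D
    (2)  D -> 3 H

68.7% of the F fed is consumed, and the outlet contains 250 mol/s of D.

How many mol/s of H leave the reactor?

Conversion of F: F consumed = 1ξ₁ = 0.687 × 370 → ξ₁ = 254.2 mol/s.
D balance: n_D = 0 + 2ξ₁ − 1ξ₂ = 250 → ξ₂ = (2·254.2 − 250)/1 = 258.4 mol/s.
Outlet amounts (n = n₀ + Σ ν·ξ):
  F: 370 − 1(254.2) = 115.8
  D: 0 + 2(254.2) − 1(258.4) = 250
  H: 0 + 3(258.4) = 775.1

775 mol/s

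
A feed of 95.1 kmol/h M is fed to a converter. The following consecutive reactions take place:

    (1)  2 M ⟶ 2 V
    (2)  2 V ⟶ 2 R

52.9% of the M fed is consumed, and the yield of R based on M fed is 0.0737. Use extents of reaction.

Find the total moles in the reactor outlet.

Conversion of M: M consumed = 2ξ₁ = 0.529 × 95.1 → ξ₁ = 25.15 kmol/h.
Yield of R: 2ξ₂ / 95.1 = 0.0737 → ξ₂ = 3.504 kmol/h.
Outlet amounts (n = n₀ + Σ ν·ξ):
  M: 95.1 − 2(25.15) = 44.79
  V: 0 + 2(25.15) − 2(3.504) = 43.3
  R: 0 + 2(3.504) = 7.009
Total out = 44.79 + 43.3 + 7.009 = 95.1 kmol/h.

95.1 kmol/h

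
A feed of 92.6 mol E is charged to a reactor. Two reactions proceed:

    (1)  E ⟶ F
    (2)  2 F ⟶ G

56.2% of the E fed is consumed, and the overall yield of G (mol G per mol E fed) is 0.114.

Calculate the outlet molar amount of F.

Conversion of E: E consumed = 1ξ₁ = 0.562 × 92.6 → ξ₁ = 52.04 mol.
Yield of G: 1ξ₂ / 92.6 = 0.114 → ξ₂ = 10.56 mol.
Outlet amounts (n = n₀ + Σ ν·ξ):
  E: 92.6 − 1(52.04) = 40.56
  F: 0 + 1(52.04) − 2(10.56) = 30.93
  G: 0 + 1(10.56) = 10.56

30.9 mol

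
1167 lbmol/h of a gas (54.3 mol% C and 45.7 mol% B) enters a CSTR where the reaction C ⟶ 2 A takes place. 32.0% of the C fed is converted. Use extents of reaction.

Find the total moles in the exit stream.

1370 lbmol/h

C reacted = 0.32 × 633.7 = 202.8 lbmol/h; ν_C = −1, so ξ = 202.8/1 = 202.8 lbmol/h.
Outlet amounts (n = n₀ + ν ξ):
  C: 633.7 − 1(202.8) = 430.9
  A: 0 + 2(202.8) = 405.6
  B: 533.3 (inert)
Total out = 430.9 + 405.6 + 533.3 = 1370 lbmol/h.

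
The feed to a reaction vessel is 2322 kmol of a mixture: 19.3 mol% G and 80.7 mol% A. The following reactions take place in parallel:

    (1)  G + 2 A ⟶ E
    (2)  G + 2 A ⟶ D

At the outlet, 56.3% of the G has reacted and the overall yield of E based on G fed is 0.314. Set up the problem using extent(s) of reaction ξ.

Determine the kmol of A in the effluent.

1370 kmol

Yield of E: 1ξ₁ / 448.1 = 0.314 → ξ₁ = 140.7 kmol.
Conversion of G: 1ξ₁ + 1ξ₂ = 0.563 × 448.1 = 252.3 → ξ₂ = 111.6 kmol.
Outlet amounts (n = n₀ + Σ ν·ξ):
  G: 448.1 − 1(140.7) − 1(111.6) = 195.8
  A: 1874 − 2(140.7) − 2(111.6) = 1369
  E: 0 + 1(140.7) = 140.7
  D: 0 + 1(111.6) = 111.6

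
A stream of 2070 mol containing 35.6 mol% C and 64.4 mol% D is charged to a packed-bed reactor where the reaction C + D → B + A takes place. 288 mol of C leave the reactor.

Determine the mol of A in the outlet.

449 mol

For C: n = n₀ − 1ξ → 288 = 736.9 − 1ξ, giving ξ = 448.9 mol.
Outlet amounts (n = n₀ + ν ξ):
  C: 736.9 − 1(448.9) = 288
  D: 1333 − 1(448.9) = 884.2
  B: 0 + 1(448.9) = 448.9
  A: 0 + 1(448.9) = 448.9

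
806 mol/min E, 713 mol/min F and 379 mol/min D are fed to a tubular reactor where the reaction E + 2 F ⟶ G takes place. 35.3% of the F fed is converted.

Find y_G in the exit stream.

0.0764

F reacted = 0.353 × 713 = 251.7 mol/min; ν_F = −2, so ξ = 251.7/2 = 125.8 mol/min.
Outlet amounts (n = n₀ + ν ξ):
  E: 806 − 1(125.8) = 680.2
  F: 713 − 2(125.8) = 461.3
  G: 0 + 1(125.8) = 125.8
  D: 379 (inert)
Total out = 1646 mol/min; y_G = 125.8 / 1646 = 0.07644.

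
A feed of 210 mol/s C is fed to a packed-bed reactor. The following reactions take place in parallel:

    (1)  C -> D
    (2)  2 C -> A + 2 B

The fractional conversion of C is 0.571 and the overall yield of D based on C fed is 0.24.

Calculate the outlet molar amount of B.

69.5 mol/s

Yield of D: 1ξ₁ / 210 = 0.24 → ξ₁ = 50.4 mol/s.
Conversion of C: 1ξ₁ + 2ξ₂ = 0.571 × 210 = 119.9 → ξ₂ = 34.75 mol/s.
Outlet amounts (n = n₀ + Σ ν·ξ):
  C: 210 − 1(50.4) − 2(34.75) = 90.09
  D: 0 + 1(50.4) = 50.4
  A: 0 + 1(34.75) = 34.75
  B: 0 + 2(34.75) = 69.51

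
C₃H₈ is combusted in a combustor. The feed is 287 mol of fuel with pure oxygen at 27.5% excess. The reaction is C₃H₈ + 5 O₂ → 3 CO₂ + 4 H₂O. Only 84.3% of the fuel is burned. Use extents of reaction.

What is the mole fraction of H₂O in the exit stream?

Stoichiometric O₂ = 5 × 287 = 1435 mol; O₂ fed = 1435 × 1.275 = 1830 mol.
Fuel reacted = 0.843 × 287 → ξ = 241.9 mol.
Outlet (n = n₀ + ν ξ):
  C₃H₈: 287 − 1(241.9) = 45.06
  O₂: 1830 − 5(241.9) = 619.9
  CO₂: 0 + 3(241.9) = 725.8
  H₂O: 0 + 4(241.9) = 967.8
Total out = 2359 mol; y_H₂O = 967.8 / 2359 = 0.4103.

0.41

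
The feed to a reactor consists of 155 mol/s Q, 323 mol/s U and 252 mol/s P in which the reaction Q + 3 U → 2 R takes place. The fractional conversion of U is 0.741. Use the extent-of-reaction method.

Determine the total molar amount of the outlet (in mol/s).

U reacted = 0.741 × 323 = 239.3 mol/s; ν_U = −3, so ξ = 239.3/3 = 79.78 mol/s.
Outlet amounts (n = n₀ + ν ξ):
  Q: 155 − 1(79.78) = 75.22
  U: 323 − 3(79.78) = 83.66
  R: 0 + 2(79.78) = 159.6
  P: 252 (inert)
Total out = 75.22 + 83.66 + 159.6 + 252 = 570.4 mol/s.

570 mol/s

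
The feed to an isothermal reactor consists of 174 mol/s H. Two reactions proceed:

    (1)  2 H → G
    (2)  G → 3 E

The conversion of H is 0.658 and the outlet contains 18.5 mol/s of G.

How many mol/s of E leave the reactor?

116 mol/s

Conversion of H: H consumed = 2ξ₁ = 0.658 × 174 → ξ₁ = 57.25 mol/s.
G balance: n_G = 0 + 1ξ₁ − 1ξ₂ = 18.5 → ξ₂ = (1·57.25 − 18.5)/1 = 38.75 mol/s.
Outlet amounts (n = n₀ + Σ ν·ξ):
  H: 174 − 2(57.25) = 59.51
  G: 0 + 1(57.25) − 1(38.75) = 18.5
  E: 0 + 3(38.75) = 116.2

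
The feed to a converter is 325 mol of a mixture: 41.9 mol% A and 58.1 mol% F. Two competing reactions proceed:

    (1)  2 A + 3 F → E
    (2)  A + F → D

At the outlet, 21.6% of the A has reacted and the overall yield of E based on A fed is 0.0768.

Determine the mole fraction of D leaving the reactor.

0.0309

Yield of E: 1ξ₁ / 136.2 = 0.0768 → ξ₁ = 10.46 mol.
Conversion of A: 2ξ₁ + 1ξ₂ = 0.216 × 136.2 = 29.41 → ξ₂ = 8.497 mol.
Outlet amounts (n = n₀ + Σ ν·ξ):
  A: 136.2 − 2(10.46) − 1(8.497) = 106.8
  F: 188.8 − 3(10.46) − 1(8.497) = 149
  E: 0 + 1(10.46) = 10.46
  D: 0 + 1(8.497) = 8.497
Total out = 274.7 mol; y_D = 8.497 / 274.7 = 0.03094.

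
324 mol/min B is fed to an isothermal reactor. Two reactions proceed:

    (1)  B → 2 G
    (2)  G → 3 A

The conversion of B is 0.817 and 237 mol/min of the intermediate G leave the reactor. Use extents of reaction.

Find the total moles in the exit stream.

Conversion of B: B consumed = 1ξ₁ = 0.817 × 324 → ξ₁ = 264.7 mol/min.
G balance: n_G = 0 + 2ξ₁ − 1ξ₂ = 237 → ξ₂ = (2·264.7 − 237)/1 = 292.4 mol/min.
Outlet amounts (n = n₀ + Σ ν·ξ):
  B: 324 − 1(264.7) = 59.29
  G: 0 + 2(264.7) − 1(292.4) = 237
  A: 0 + 3(292.4) = 877.2
Total out = 59.29 + 237 + 877.2 = 1174 mol/min.

1170 mol/min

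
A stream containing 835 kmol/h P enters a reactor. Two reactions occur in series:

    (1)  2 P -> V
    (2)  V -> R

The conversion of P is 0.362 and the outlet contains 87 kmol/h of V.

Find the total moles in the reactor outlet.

684 kmol/h

Conversion of P: P consumed = 2ξ₁ = 0.362 × 835 → ξ₁ = 151.1 kmol/h.
V balance: n_V = 0 + 1ξ₁ − 1ξ₂ = 87 → ξ₂ = (1·151.1 − 87)/1 = 64.13 kmol/h.
Outlet amounts (n = n₀ + Σ ν·ξ):
  P: 835 − 2(151.1) = 532.7
  V: 0 + 1(151.1) − 1(64.13) = 87
  R: 0 + 1(64.13) = 64.13
Total out = 532.7 + 87 + 64.13 = 683.9 kmol/h.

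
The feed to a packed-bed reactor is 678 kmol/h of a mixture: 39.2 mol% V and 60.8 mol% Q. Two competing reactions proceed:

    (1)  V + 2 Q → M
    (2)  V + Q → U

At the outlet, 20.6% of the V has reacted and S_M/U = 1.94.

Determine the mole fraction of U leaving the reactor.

0.0317

Conversion of V: V consumed = 0.206 × 265.8 = 54.75 kmol/h = 1ξ₁ + 1ξ₂.
Selectivity: 1ξ₁ / (1ξ₂) = 1.94 → ξ₁ = 1.94 ξ₂.
Substitute: (1·1.94 + 1) ξ₂ = 54.75 → ξ₂ = 18.62 kmol/h, ξ₁ = 36.13 kmol/h.
Outlet amounts (n = n₀ + Σ ν·ξ):
  V: 265.8 − 1(36.13) − 1(18.62) = 211
  Q: 412.2 − 2(36.13) − 1(18.62) = 321.3
  M: 0 + 1(36.13) = 36.13
  U: 0 + 1(18.62) = 18.62
Total out = 587.1 kmol/h; y_U = 18.62 / 587.1 = 0.03172.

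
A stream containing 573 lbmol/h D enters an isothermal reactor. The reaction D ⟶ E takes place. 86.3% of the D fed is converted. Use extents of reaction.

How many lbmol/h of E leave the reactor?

D reacted = 0.863 × 573 = 494.5 lbmol/h; ν_D = −1, so ξ = 494.5/1 = 494.5 lbmol/h.
Outlet amounts (n = n₀ + ν ξ):
  D: 573 − 1(494.5) = 78.5
  E: 0 + 1(494.5) = 494.5

494 lbmol/h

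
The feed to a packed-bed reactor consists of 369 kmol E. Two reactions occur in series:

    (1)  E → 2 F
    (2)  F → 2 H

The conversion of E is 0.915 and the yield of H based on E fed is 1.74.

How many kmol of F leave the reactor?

354 kmol

Conversion of E: E consumed = 1ξ₁ = 0.915 × 369 → ξ₁ = 337.6 kmol.
Yield of H: 2ξ₂ / 369 = 1.74 → ξ₂ = 321 kmol.
Outlet amounts (n = n₀ + Σ ν·ξ):
  E: 369 − 1(337.6) = 31.37
  F: 0 + 2(337.6) − 1(321) = 354.2
  H: 0 + 2(321) = 642.1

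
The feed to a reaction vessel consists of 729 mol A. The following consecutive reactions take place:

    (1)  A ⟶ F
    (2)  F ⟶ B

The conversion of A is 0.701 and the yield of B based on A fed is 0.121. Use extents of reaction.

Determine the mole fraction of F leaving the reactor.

0.58

Conversion of A: A consumed = 1ξ₁ = 0.701 × 729 → ξ₁ = 511 mol.
Yield of B: 1ξ₂ / 729 = 0.121 → ξ₂ = 88.21 mol.
Outlet amounts (n = n₀ + Σ ν·ξ):
  A: 729 − 1(511) = 218
  F: 0 + 1(511) − 1(88.21) = 422.8
  B: 0 + 1(88.21) = 88.21
Total out = 729 mol; y_F = 422.8 / 729 = 0.58.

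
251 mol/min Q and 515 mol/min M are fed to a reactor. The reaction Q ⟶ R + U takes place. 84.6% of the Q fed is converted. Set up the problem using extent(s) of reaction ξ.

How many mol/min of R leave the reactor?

Q reacted = 0.846 × 251 = 212.3 mol/min; ν_Q = −1, so ξ = 212.3/1 = 212.3 mol/min.
Outlet amounts (n = n₀ + ν ξ):
  Q: 251 − 1(212.3) = 38.65
  R: 0 + 1(212.3) = 212.3
  U: 0 + 1(212.3) = 212.3
  M: 515 (inert)

212 mol/min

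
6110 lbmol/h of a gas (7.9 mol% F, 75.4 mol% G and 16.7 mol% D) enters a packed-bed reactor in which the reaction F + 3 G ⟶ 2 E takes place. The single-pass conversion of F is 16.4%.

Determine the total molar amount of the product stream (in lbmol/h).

F reacted = 0.164 × 482.7 = 79.16 lbmol/h; ν_F = −1, so ξ = 79.16/1 = 79.16 lbmol/h.
Outlet amounts (n = n₀ + ν ξ):
  F: 482.7 − 1(79.16) = 403.5
  G: 4607 − 3(79.16) = 4369
  E: 0 + 2(79.16) = 158.3
  D: 1020 (inert)
Total out = 403.5 + 4369 + 158.3 + 1020 = 5952 lbmol/h.

5950 lbmol/h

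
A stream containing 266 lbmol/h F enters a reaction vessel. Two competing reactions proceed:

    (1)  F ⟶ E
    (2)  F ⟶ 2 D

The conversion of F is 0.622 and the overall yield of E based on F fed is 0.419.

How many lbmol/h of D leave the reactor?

Yield of E: 1ξ₁ / 266 = 0.419 → ξ₁ = 111.5 lbmol/h.
Conversion of F: 1ξ₁ + 1ξ₂ = 0.622 × 266 = 165.5 → ξ₂ = 54 lbmol/h.
Outlet amounts (n = n₀ + Σ ν·ξ):
  F: 266 − 1(111.5) − 1(54) = 100.5
  E: 0 + 1(111.5) = 111.5
  D: 0 + 2(54) = 108

108 lbmol/h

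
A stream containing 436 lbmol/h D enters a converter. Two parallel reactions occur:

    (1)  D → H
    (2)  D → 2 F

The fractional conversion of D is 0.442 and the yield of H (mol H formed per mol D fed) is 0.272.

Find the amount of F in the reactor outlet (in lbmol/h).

148 lbmol/h

Yield of H: 1ξ₁ / 436 = 0.272 → ξ₁ = 118.6 lbmol/h.
Conversion of D: 1ξ₁ + 1ξ₂ = 0.442 × 436 = 192.7 → ξ₂ = 74.12 lbmol/h.
Outlet amounts (n = n₀ + Σ ν·ξ):
  D: 436 − 1(118.6) − 1(74.12) = 243.3
  H: 0 + 1(118.6) = 118.6
  F: 0 + 2(74.12) = 148.2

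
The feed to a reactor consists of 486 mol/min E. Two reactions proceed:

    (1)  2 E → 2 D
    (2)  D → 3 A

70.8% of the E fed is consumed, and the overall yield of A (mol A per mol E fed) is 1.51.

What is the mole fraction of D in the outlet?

0.102

Conversion of E: E consumed = 2ξ₁ = 0.708 × 486 → ξ₁ = 172 mol/min.
Yield of A: 3ξ₂ / 486 = 1.51 → ξ₂ = 244.6 mol/min.
Outlet amounts (n = n₀ + Σ ν·ξ):
  E: 486 − 2(172) = 141.9
  D: 0 + 2(172) − 1(244.6) = 99.47
  A: 0 + 3(244.6) = 733.9
Total out = 975.2 mol/min; y_D = 99.47 / 975.2 = 0.102.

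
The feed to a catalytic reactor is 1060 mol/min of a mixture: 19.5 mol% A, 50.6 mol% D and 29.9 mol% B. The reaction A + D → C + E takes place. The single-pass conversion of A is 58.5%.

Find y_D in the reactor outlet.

A reacted = 0.585 × 206.7 = 120.9 mol/min; ν_A = −1, so ξ = 120.9/1 = 120.9 mol/min.
Outlet amounts (n = n₀ + ν ξ):
  A: 206.7 − 1(120.9) = 85.78
  D: 536.4 − 1(120.9) = 415.4
  C: 0 + 1(120.9) = 120.9
  E: 0 + 1(120.9) = 120.9
  B: 316.9 (inert)
Total out = 1060 mol/min; y_D = 415.4 / 1060 = 0.3919.

0.392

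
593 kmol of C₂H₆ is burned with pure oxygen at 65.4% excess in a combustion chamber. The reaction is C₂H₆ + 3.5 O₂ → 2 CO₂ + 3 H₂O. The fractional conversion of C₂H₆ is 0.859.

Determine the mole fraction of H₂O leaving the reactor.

Stoichiometric O₂ = 3.5 × 593 = 2076 kmol; O₂ fed = 2076 × 1.654 = 3433 kmol.
Fuel reacted = 0.859 × 593 → ξ = 509.4 kmol.
Outlet (n = n₀ + ν ξ):
  C₂H₆: 593 − 1(509.4) = 83.61
  O₂: 3433 − 3.5(509.4) = 1650
  CO₂: 0 + 2(509.4) = 1019
  H₂O: 0 + 3(509.4) = 1528
Total out = 4281 kmol; y_H₂O = 1528 / 4281 = 0.357.

0.357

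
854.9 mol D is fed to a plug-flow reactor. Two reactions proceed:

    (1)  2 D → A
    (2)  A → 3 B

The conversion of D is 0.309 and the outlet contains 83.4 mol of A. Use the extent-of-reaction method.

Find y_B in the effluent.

Conversion of D: D consumed = 2ξ₁ = 0.309 × 854.9 → ξ₁ = 132.1 mol.
A balance: n_A = 0 + 1ξ₁ − 1ξ₂ = 83.4 → ξ₂ = (1·132.1 − 83.4)/1 = 48.68 mol.
Outlet amounts (n = n₀ + Σ ν·ξ):
  D: 854.9 − 2(132.1) = 590.7
  A: 0 + 1(132.1) − 1(48.68) = 83.4
  B: 0 + 3(48.68) = 146
Total out = 820.2 mol; y_B = 146 / 820.2 = 0.1781.

0.178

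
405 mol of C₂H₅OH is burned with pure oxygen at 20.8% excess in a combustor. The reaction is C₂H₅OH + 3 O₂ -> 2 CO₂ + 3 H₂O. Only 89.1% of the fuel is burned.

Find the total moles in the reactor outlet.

2230 mol

Stoichiometric O₂ = 3 × 405 = 1215 mol; O₂ fed = 1215 × 1.208 = 1468 mol.
Fuel reacted = 0.891 × 405 → ξ = 360.9 mol.
Outlet (n = n₀ + ν ξ):
  C₂H₅OH: 405 − 1(360.9) = 44.14
  O₂: 1468 − 3(360.9) = 385.2
  CO₂: 0 + 2(360.9) = 721.7
  H₂O: 0 + 3(360.9) = 1083
Total out = 44.14 + 385.2 + 721.7 + 1083 = 2234 mol.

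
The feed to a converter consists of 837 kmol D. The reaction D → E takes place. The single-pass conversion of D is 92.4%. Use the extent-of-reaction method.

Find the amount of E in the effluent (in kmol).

773 kmol

D reacted = 0.924 × 837 = 773.4 kmol; ν_D = −1, so ξ = 773.4/1 = 773.4 kmol.
Outlet amounts (n = n₀ + ν ξ):
  D: 837 − 1(773.4) = 63.61
  E: 0 + 1(773.4) = 773.4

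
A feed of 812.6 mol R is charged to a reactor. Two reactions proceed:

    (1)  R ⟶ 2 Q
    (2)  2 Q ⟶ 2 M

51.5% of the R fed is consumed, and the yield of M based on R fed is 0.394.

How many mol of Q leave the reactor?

517 mol

Conversion of R: R consumed = 1ξ₁ = 0.515 × 812.6 → ξ₁ = 418.5 mol.
Yield of M: 2ξ₂ / 812.6 = 0.394 → ξ₂ = 160.1 mol.
Outlet amounts (n = n₀ + Σ ν·ξ):
  R: 812.6 − 1(418.5) = 394.1
  Q: 0 + 2(418.5) − 2(160.1) = 516.8
  M: 0 + 2(160.1) = 320.2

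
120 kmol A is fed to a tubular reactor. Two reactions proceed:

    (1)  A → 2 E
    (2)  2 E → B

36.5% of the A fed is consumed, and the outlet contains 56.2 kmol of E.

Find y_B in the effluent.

0.106

Conversion of A: A consumed = 1ξ₁ = 0.365 × 120 → ξ₁ = 43.8 kmol.
E balance: n_E = 0 + 2ξ₁ − 2ξ₂ = 56.2 → ξ₂ = (2·43.8 − 56.2)/2 = 15.7 kmol.
Outlet amounts (n = n₀ + Σ ν·ξ):
  A: 120 − 1(43.8) = 76.2
  E: 0 + 2(43.8) − 2(15.7) = 56.2
  B: 0 + 1(15.7) = 15.7
Total out = 148.1 kmol; y_B = 15.7 / 148.1 = 0.106.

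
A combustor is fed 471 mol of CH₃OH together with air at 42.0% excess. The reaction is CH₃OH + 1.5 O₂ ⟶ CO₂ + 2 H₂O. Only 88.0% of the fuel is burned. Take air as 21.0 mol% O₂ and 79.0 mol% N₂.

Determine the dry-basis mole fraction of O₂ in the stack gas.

Stoichiometric O₂ = 1.5 × 471 = 706.5 mol; O₂ fed = 706.5 × 1.420 = 1003 mol.
N₂ fed = 1003 × 79/21 = 3774 mol.
Fuel reacted = 0.88 × 471 → ξ = 414.5 mol.
Outlet (n = n₀ + ν ξ):
  CH₃OH: 471 − 1(414.5) = 56.52
  O₂: 1003 − 1.5(414.5) = 381.5
  N₂: 3774 (inert)
  CO₂: 0 + 1(414.5) = 414.5
  H₂O: 0 + 2(414.5) = 829
Dry total = 4627 mol; y_O₂ (dry) = 381.5 / 4627 = 0.08246.

0.0825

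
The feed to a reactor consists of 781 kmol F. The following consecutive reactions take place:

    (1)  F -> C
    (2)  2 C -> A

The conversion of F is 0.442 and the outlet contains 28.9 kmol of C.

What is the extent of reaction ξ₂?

ξ₂ = 158 kmol

Conversion of F: F consumed = 1ξ₁ = 0.442 × 781 → ξ₁ = 345.2 kmol.
C balance: n_C = 0 + 1ξ₁ − 2ξ₂ = 28.9 → ξ₂ = (1·345.2 − 28.9)/2 = 158.2 kmol.
Outlet amounts (n = n₀ + Σ ν·ξ):
  F: 781 − 1(345.2) = 435.8
  C: 0 + 1(345.2) − 2(158.2) = 28.9
  A: 0 + 1(158.2) = 158.2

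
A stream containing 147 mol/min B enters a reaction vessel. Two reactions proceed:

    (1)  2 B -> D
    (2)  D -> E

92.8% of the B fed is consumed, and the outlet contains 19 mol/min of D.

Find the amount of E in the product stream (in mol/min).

49.2 mol/min

Conversion of B: B consumed = 2ξ₁ = 0.928 × 147 → ξ₁ = 68.21 mol/min.
D balance: n_D = 0 + 1ξ₁ − 1ξ₂ = 19 → ξ₂ = (1·68.21 − 19)/1 = 49.21 mol/min.
Outlet amounts (n = n₀ + Σ ν·ξ):
  B: 147 − 2(68.21) = 10.58
  D: 0 + 1(68.21) − 1(49.21) = 19
  E: 0 + 1(49.21) = 49.21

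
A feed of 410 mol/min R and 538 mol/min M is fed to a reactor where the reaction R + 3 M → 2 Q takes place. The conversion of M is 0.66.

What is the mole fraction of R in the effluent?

0.41

M reacted = 0.66 × 538 = 355.1 mol/min; ν_M = −3, so ξ = 355.1/3 = 118.4 mol/min.
Outlet amounts (n = n₀ + ν ξ):
  R: 410 − 1(118.4) = 291.6
  M: 538 − 3(118.4) = 182.9
  Q: 0 + 2(118.4) = 236.7
Total out = 711.3 mol/min; y_R = 291.6 / 711.3 = 0.41.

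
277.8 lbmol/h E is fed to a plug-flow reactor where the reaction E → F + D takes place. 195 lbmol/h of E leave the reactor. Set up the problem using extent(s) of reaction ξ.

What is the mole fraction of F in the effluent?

0.23

For E: n = n₀ − 1ξ → 195 = 277.8 − 1ξ, giving ξ = 82.8 lbmol/h.
Outlet amounts (n = n₀ + ν ξ):
  E: 277.8 − 1(82.8) = 195
  F: 0 + 1(82.8) = 82.8
  D: 0 + 1(82.8) = 82.8
Total out = 360.6 lbmol/h; y_F = 82.8 / 360.6 = 0.2296.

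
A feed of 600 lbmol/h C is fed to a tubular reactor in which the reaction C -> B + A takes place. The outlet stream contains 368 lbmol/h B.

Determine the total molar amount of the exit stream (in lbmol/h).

For B: n = n₀ + 1ξ → 368 = 0 + 1ξ, giving ξ = 368 lbmol/h.
Outlet amounts (n = n₀ + ν ξ):
  C: 600 − 1(368) = 232
  B: 0 + 1(368) = 368
  A: 0 + 1(368) = 368
Total out = 232 + 368 + 368 = 968 lbmol/h.

968 lbmol/h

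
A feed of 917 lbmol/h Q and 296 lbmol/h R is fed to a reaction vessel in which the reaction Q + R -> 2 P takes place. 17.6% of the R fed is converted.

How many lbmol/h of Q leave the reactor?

865 lbmol/h

R reacted = 0.176 × 296 = 52.1 lbmol/h; ν_R = −1, so ξ = 52.1/1 = 52.1 lbmol/h.
Outlet amounts (n = n₀ + ν ξ):
  Q: 917 − 1(52.1) = 864.9
  R: 296 − 1(52.1) = 243.9
  P: 0 + 2(52.1) = 104.2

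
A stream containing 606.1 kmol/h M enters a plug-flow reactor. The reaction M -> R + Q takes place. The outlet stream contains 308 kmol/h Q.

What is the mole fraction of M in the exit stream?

For Q: n = n₀ + 1ξ → 308 = 0 + 1ξ, giving ξ = 308 kmol/h.
Outlet amounts (n = n₀ + ν ξ):
  M: 606.1 − 1(308) = 298.1
  R: 0 + 1(308) = 308
  Q: 0 + 1(308) = 308
Total out = 914.1 kmol/h; y_M = 298.1 / 914.1 = 0.3261.

0.326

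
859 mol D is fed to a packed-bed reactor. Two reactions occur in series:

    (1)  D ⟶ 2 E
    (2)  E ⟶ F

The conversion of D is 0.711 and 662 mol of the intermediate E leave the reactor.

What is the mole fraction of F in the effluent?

0.381

Conversion of D: D consumed = 1ξ₁ = 0.711 × 859 → ξ₁ = 610.7 mol.
E balance: n_E = 0 + 2ξ₁ − 1ξ₂ = 662 → ξ₂ = (2·610.7 − 662)/1 = 559.5 mol.
Outlet amounts (n = n₀ + Σ ν·ξ):
  D: 859 − 1(610.7) = 248.3
  E: 0 + 2(610.7) − 1(559.5) = 662
  F: 0 + 1(559.5) = 559.5
Total out = 1470 mol; y_F = 559.5 / 1470 = 0.3807.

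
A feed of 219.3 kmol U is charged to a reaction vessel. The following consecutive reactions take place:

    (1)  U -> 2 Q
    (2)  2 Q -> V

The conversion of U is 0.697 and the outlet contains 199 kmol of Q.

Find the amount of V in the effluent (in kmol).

53.4 kmol

Conversion of U: U consumed = 1ξ₁ = 0.697 × 219.3 → ξ₁ = 152.9 kmol.
Q balance: n_Q = 0 + 2ξ₁ − 2ξ₂ = 199 → ξ₂ = (2·152.9 − 199)/2 = 53.35 kmol.
Outlet amounts (n = n₀ + Σ ν·ξ):
  U: 219.3 − 1(152.9) = 66.45
  Q: 0 + 2(152.9) − 2(53.35) = 199
  V: 0 + 1(53.35) = 53.35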